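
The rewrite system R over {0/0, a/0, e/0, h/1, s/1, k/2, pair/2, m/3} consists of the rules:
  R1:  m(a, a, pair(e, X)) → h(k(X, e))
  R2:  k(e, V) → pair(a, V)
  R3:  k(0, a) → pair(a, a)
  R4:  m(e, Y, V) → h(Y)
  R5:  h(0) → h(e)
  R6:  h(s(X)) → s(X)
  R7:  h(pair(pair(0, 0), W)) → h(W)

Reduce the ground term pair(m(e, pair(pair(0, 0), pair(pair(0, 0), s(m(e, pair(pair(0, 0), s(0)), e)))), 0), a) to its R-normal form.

pair(s(s(0)), a)

1. pair(m(e, pair(pair(0, 0), pair(pair(0, 0), s(m(e, pair(pair(0, 0), s(0)), e)))), 0), a)  →  pair(h(pair(pair(0, 0), pair(pair(0, 0), s(m(e, pair(pair(0, 0), s(0)), e))))), a)   [R4 at 1]
2. pair(h(pair(pair(0, 0), pair(pair(0, 0), s(m(e, pair(pair(0, 0), s(0)), e))))), a)  →  pair(h(pair(pair(0, 0), s(m(e, pair(pair(0, 0), s(0)), e)))), a)   [R7 at 1]
3. pair(h(pair(pair(0, 0), s(m(e, pair(pair(0, 0), s(0)), e)))), a)  →  pair(h(s(m(e, pair(pair(0, 0), s(0)), e))), a)   [R7 at 1]
4. pair(h(s(m(e, pair(pair(0, 0), s(0)), e))), a)  →  pair(s(m(e, pair(pair(0, 0), s(0)), e)), a)   [R6 at 1]
5. pair(s(m(e, pair(pair(0, 0), s(0)), e)), a)  →  pair(s(h(pair(pair(0, 0), s(0)))), a)   [R4 at 1.1]
6. pair(s(h(pair(pair(0, 0), s(0)))), a)  →  pair(s(h(s(0))), a)   [R7 at 1.1]
7. pair(s(h(s(0))), a)  →  pair(s(s(0)), a)   [R6 at 1.1]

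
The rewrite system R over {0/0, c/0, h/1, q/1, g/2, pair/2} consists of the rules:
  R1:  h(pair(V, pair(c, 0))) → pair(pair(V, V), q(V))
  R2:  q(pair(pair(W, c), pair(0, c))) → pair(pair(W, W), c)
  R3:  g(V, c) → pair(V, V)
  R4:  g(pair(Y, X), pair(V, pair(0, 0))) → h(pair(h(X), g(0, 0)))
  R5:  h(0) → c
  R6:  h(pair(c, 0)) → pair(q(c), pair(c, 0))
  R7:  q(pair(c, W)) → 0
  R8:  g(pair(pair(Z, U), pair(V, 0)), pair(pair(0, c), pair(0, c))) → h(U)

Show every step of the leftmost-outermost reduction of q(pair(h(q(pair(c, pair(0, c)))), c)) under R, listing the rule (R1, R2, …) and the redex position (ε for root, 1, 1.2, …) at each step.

0

1. q(pair(h(q(pair(c, pair(0, c)))), c))  →  q(pair(h(0), c))   [R7 at 1.1.1]
2. q(pair(h(0), c))  →  q(pair(c, c))   [R5 at 1.1]
3. q(pair(c, c))  →  0   [R7 at ε]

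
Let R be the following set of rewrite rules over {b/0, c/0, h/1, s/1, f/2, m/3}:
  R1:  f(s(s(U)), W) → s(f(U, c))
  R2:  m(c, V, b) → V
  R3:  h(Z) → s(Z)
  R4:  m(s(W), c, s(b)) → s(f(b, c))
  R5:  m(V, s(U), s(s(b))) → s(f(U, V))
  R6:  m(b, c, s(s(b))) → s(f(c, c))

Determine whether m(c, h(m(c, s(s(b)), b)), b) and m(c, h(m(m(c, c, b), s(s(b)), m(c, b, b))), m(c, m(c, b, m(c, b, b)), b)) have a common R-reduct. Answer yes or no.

yes — NF(t₁) = s(s(s(b))), NF(t₂) = s(s(s(b)))

Reduce t₁ = m(c, h(m(c, s(s(b)), b)), b):
1. m(c, h(m(c, s(s(b)), b)), b)  →  h(m(c, s(s(b)), b))   [R2 at ε]
2. h(m(c, s(s(b)), b))  →  s(m(c, s(s(b)), b))   [R3 at ε]
3. s(m(c, s(s(b)), b))  →  s(s(s(b)))   [R2 at 1]

Reduce t₂ = m(c, h(m(m(c, c, b), s(s(b)), m(c, b, b))), m(c, m(c, b, m(c, b, b)), b)):
1. m(c, h(m(m(c, c, b), s(s(b)), m(c, b, b))), m(c, m(c, b, m(c, b, b)), b))  →  m(c, s(m(m(c, c, b), s(s(b)), m(c, b, b))), m(c, m(c, b, m(c, b, b)), b))   [R3 at 2]
2. m(c, s(m(m(c, c, b), s(s(b)), m(c, b, b))), m(c, m(c, b, m(c, b, b)), b))  →  m(c, s(m(c, s(s(b)), m(c, b, b))), m(c, m(c, b, m(c, b, b)), b))   [R2 at 2.1.1]
3. m(c, s(m(c, s(s(b)), m(c, b, b))), m(c, m(c, b, m(c, b, b)), b))  →  m(c, s(m(c, s(s(b)), b)), m(c, m(c, b, m(c, b, b)), b))   [R2 at 2.1.3]
4. m(c, s(m(c, s(s(b)), b)), m(c, m(c, b, m(c, b, b)), b))  →  m(c, s(s(s(b))), m(c, m(c, b, m(c, b, b)), b))   [R2 at 2.1]
5. m(c, s(s(s(b))), m(c, m(c, b, m(c, b, b)), b))  →  m(c, s(s(s(b))), m(c, b, m(c, b, b)))   [R2 at 3]
6. m(c, s(s(s(b))), m(c, b, m(c, b, b)))  →  m(c, s(s(s(b))), m(c, b, b))   [R2 at 3.3]
7. m(c, s(s(s(b))), m(c, b, b))  →  m(c, s(s(s(b))), b)   [R2 at 3]
8. m(c, s(s(s(b))), b)  →  s(s(s(b)))   [R2 at ε]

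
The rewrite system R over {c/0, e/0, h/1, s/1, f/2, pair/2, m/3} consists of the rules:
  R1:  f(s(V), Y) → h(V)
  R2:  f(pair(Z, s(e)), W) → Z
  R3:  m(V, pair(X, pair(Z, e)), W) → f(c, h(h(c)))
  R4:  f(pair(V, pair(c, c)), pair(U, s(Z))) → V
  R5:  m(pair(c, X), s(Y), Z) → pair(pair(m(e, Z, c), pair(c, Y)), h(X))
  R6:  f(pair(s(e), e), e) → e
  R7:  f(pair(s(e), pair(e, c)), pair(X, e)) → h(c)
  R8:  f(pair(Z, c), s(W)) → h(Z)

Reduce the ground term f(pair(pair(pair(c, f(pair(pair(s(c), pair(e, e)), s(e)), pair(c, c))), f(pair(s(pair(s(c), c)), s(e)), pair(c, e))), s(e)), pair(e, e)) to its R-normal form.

1. f(pair(pair(pair(c, f(pair(pair(s(c), pair(e, e)), s(e)), pair(c, c))), f(pair(s(pair(s(c), c)), s(e)), pair(c, e))), s(e)), pair(e, e))  →  pair(pair(c, f(pair(pair(s(c), pair(e, e)), s(e)), pair(c, c))), f(pair(s(pair(s(c), c)), s(e)), pair(c, e)))   [R2 at ε]
2. pair(pair(c, f(pair(pair(s(c), pair(e, e)), s(e)), pair(c, c))), f(pair(s(pair(s(c), c)), s(e)), pair(c, e)))  →  pair(pair(c, pair(s(c), pair(e, e))), f(pair(s(pair(s(c), c)), s(e)), pair(c, e)))   [R2 at 1.2]
3. pair(pair(c, pair(s(c), pair(e, e))), f(pair(s(pair(s(c), c)), s(e)), pair(c, e)))  →  pair(pair(c, pair(s(c), pair(e, e))), s(pair(s(c), c)))   [R2 at 2]

pair(pair(c, pair(s(c), pair(e, e))), s(pair(s(c), c)))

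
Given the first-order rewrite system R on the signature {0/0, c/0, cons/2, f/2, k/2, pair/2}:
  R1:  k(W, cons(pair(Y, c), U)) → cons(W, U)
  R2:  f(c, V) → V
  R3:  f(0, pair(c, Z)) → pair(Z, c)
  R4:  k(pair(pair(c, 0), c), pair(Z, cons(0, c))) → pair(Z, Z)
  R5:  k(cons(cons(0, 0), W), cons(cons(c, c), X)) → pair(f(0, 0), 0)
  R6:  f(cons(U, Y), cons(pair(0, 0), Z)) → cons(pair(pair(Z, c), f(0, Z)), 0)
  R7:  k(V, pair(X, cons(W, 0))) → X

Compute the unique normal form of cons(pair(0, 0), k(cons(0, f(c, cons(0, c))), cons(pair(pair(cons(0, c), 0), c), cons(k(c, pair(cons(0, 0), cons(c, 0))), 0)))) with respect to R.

1. cons(pair(0, 0), k(cons(0, f(c, cons(0, c))), cons(pair(pair(cons(0, c), 0), c), cons(k(c, pair(cons(0, 0), cons(c, 0))), 0))))  →  cons(pair(0, 0), cons(cons(0, f(c, cons(0, c))), cons(k(c, pair(cons(0, 0), cons(c, 0))), 0)))   [R1 at 2]
2. cons(pair(0, 0), cons(cons(0, f(c, cons(0, c))), cons(k(c, pair(cons(0, 0), cons(c, 0))), 0)))  →  cons(pair(0, 0), cons(cons(0, cons(0, c)), cons(k(c, pair(cons(0, 0), cons(c, 0))), 0)))   [R2 at 2.1.2]
3. cons(pair(0, 0), cons(cons(0, cons(0, c)), cons(k(c, pair(cons(0, 0), cons(c, 0))), 0)))  →  cons(pair(0, 0), cons(cons(0, cons(0, c)), cons(cons(0, 0), 0)))   [R7 at 2.2.1]

cons(pair(0, 0), cons(cons(0, cons(0, c)), cons(cons(0, 0), 0)))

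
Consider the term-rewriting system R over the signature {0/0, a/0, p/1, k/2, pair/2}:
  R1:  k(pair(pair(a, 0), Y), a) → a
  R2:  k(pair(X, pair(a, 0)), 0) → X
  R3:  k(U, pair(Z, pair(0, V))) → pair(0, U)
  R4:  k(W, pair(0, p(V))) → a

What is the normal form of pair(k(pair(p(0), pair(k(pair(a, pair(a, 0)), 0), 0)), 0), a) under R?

pair(p(0), a)

1. pair(k(pair(p(0), pair(k(pair(a, pair(a, 0)), 0), 0)), 0), a)  →  pair(k(pair(p(0), pair(a, 0)), 0), a)   [R2 at 1.1.2.1]
2. pair(k(pair(p(0), pair(a, 0)), 0), a)  →  pair(p(0), a)   [R2 at 1]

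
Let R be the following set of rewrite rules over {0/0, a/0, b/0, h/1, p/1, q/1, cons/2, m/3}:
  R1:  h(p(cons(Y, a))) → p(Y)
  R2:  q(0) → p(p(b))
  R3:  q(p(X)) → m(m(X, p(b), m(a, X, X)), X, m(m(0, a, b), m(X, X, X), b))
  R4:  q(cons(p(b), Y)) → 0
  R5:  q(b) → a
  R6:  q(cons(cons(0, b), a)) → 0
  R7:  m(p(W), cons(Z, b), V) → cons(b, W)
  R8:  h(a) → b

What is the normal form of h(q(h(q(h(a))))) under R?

1. h(q(h(q(h(a)))))  →  h(q(h(q(b))))   [R8 at 1.1.1.1]
2. h(q(h(q(b))))  →  h(q(h(a)))   [R5 at 1.1.1]
3. h(q(h(a)))  →  h(q(b))   [R8 at 1.1]
4. h(q(b))  →  h(a)   [R5 at 1]
5. h(a)  →  b   [R8 at ε]

b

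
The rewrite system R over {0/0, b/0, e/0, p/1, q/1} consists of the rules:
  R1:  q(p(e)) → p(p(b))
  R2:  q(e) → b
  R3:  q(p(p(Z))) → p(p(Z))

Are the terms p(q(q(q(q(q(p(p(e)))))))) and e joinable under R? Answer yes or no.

Reduce t₁ = p(q(q(q(q(q(p(p(e)))))))):
1. p(q(q(q(q(q(p(p(e))))))))  →  p(q(q(q(q(p(p(e)))))))   [R3 at 1.1.1.1.1]
2. p(q(q(q(q(p(p(e)))))))  →  p(q(q(q(p(p(e))))))   [R3 at 1.1.1.1]
3. p(q(q(q(p(p(e))))))  →  p(q(q(p(p(e)))))   [R3 at 1.1.1]
4. p(q(q(p(p(e)))))  →  p(q(p(p(e))))   [R3 at 1.1]
5. p(q(p(p(e))))  →  p(p(p(e)))   [R3 at 1]

Reduce t₂ = e:

no — NF(t₁) = p(p(p(e))), NF(t₂) = e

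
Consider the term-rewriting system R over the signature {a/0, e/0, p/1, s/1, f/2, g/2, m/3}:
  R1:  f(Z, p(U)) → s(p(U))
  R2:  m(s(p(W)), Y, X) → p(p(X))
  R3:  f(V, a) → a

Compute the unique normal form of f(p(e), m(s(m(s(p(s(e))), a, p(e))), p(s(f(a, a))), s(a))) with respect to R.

s(p(p(s(a))))

1. f(p(e), m(s(m(s(p(s(e))), a, p(e))), p(s(f(a, a))), s(a)))  →  f(p(e), m(s(p(p(p(e)))), p(s(f(a, a))), s(a)))   [R2 at 2.1.1]
2. f(p(e), m(s(p(p(p(e)))), p(s(f(a, a))), s(a)))  →  f(p(e), p(p(s(a))))   [R2 at 2]
3. f(p(e), p(p(s(a))))  →  s(p(p(s(a))))   [R1 at ε]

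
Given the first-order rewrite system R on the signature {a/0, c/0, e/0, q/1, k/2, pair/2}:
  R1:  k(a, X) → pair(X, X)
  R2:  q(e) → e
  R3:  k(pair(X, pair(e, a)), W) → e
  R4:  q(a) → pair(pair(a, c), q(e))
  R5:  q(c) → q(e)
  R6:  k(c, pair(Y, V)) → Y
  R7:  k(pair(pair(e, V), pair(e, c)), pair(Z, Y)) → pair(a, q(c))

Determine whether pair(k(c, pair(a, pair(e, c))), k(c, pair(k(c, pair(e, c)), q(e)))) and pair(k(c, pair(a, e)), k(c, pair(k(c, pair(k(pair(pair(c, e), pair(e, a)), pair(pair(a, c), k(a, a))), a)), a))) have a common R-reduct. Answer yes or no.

Reduce t₁ = pair(k(c, pair(a, pair(e, c))), k(c, pair(k(c, pair(e, c)), q(e)))):
1. pair(k(c, pair(a, pair(e, c))), k(c, pair(k(c, pair(e, c)), q(e))))  →  pair(a, k(c, pair(k(c, pair(e, c)), q(e))))   [R6 at 1]
2. pair(a, k(c, pair(k(c, pair(e, c)), q(e))))  →  pair(a, k(c, pair(e, c)))   [R6 at 2]
3. pair(a, k(c, pair(e, c)))  →  pair(a, e)   [R6 at 2]

Reduce t₂ = pair(k(c, pair(a, e)), k(c, pair(k(c, pair(k(pair(pair(c, e), pair(e, a)), pair(pair(a, c), k(a, a))), a)), a))):
1. pair(k(c, pair(a, e)), k(c, pair(k(c, pair(k(pair(pair(c, e), pair(e, a)), pair(pair(a, c), k(a, a))), a)), a)))  →  pair(a, k(c, pair(k(c, pair(k(pair(pair(c, e), pair(e, a)), pair(pair(a, c), k(a, a))), a)), a)))   [R6 at 1]
2. pair(a, k(c, pair(k(c, pair(k(pair(pair(c, e), pair(e, a)), pair(pair(a, c), k(a, a))), a)), a)))  →  pair(a, k(c, pair(k(pair(pair(c, e), pair(e, a)), pair(pair(a, c), k(a, a))), a)))   [R6 at 2]
3. pair(a, k(c, pair(k(pair(pair(c, e), pair(e, a)), pair(pair(a, c), k(a, a))), a)))  →  pair(a, k(pair(pair(c, e), pair(e, a)), pair(pair(a, c), k(a, a))))   [R6 at 2]
4. pair(a, k(pair(pair(c, e), pair(e, a)), pair(pair(a, c), k(a, a))))  →  pair(a, e)   [R3 at 2]

yes — NF(t₁) = pair(a, e), NF(t₂) = pair(a, e)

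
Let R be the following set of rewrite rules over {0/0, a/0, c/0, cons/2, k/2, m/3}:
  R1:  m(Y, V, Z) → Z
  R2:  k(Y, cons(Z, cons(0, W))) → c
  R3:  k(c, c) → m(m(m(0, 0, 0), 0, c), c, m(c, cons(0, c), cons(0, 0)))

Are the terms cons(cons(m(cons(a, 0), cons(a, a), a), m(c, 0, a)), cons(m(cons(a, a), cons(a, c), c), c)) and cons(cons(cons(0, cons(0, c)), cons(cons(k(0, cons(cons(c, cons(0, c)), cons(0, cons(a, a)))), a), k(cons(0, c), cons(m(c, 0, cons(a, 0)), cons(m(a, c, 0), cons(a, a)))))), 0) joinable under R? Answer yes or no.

no — NF(t₁) = cons(cons(a, a), cons(c, c)), NF(t₂) = cons(cons(cons(0, cons(0, c)), cons(cons(c, a), c)), 0)

Reduce t₁ = cons(cons(m(cons(a, 0), cons(a, a), a), m(c, 0, a)), cons(m(cons(a, a), cons(a, c), c), c)):
1. cons(cons(m(cons(a, 0), cons(a, a), a), m(c, 0, a)), cons(m(cons(a, a), cons(a, c), c), c))  →  cons(cons(a, m(c, 0, a)), cons(m(cons(a, a), cons(a, c), c), c))   [R1 at 1.1]
2. cons(cons(a, m(c, 0, a)), cons(m(cons(a, a), cons(a, c), c), c))  →  cons(cons(a, a), cons(m(cons(a, a), cons(a, c), c), c))   [R1 at 1.2]
3. cons(cons(a, a), cons(m(cons(a, a), cons(a, c), c), c))  →  cons(cons(a, a), cons(c, c))   [R1 at 2.1]

Reduce t₂ = cons(cons(cons(0, cons(0, c)), cons(cons(k(0, cons(cons(c, cons(0, c)), cons(0, cons(a, a)))), a), k(cons(0, c), cons(m(c, 0, cons(a, 0)), cons(m(a, c, 0), cons(a, a)))))), 0):
1. cons(cons(cons(0, cons(0, c)), cons(cons(k(0, cons(cons(c, cons(0, c)), cons(0, cons(a, a)))), a), k(cons(0, c), cons(m(c, 0, cons(a, 0)), cons(m(a, c, 0), cons(a, a)))))), 0)  →  cons(cons(cons(0, cons(0, c)), cons(cons(c, a), k(cons(0, c), cons(m(c, 0, cons(a, 0)), cons(m(a, c, 0), cons(a, a)))))), 0)   [R2 at 1.2.1.1]
2. cons(cons(cons(0, cons(0, c)), cons(cons(c, a), k(cons(0, c), cons(m(c, 0, cons(a, 0)), cons(m(a, c, 0), cons(a, a)))))), 0)  →  cons(cons(cons(0, cons(0, c)), cons(cons(c, a), k(cons(0, c), cons(cons(a, 0), cons(m(a, c, 0), cons(a, a)))))), 0)   [R1 at 1.2.2.2.1]
3. cons(cons(cons(0, cons(0, c)), cons(cons(c, a), k(cons(0, c), cons(cons(a, 0), cons(m(a, c, 0), cons(a, a)))))), 0)  →  cons(cons(cons(0, cons(0, c)), cons(cons(c, a), k(cons(0, c), cons(cons(a, 0), cons(0, cons(a, a)))))), 0)   [R1 at 1.2.2.2.2.1]
4. cons(cons(cons(0, cons(0, c)), cons(cons(c, a), k(cons(0, c), cons(cons(a, 0), cons(0, cons(a, a)))))), 0)  →  cons(cons(cons(0, cons(0, c)), cons(cons(c, a), c)), 0)   [R2 at 1.2.2]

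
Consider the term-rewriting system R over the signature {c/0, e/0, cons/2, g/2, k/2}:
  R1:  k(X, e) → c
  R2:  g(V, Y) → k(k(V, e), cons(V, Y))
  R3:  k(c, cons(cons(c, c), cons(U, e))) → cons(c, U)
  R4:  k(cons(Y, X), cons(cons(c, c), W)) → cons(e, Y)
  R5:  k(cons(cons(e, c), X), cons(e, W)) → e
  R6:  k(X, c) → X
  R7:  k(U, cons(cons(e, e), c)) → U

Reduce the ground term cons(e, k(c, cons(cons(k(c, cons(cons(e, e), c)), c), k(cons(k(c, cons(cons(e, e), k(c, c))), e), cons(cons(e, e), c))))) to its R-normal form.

cons(e, cons(c, c))

1. cons(e, k(c, cons(cons(k(c, cons(cons(e, e), c)), c), k(cons(k(c, cons(cons(e, e), k(c, c))), e), cons(cons(e, e), c)))))  →  cons(e, k(c, cons(cons(c, c), k(cons(k(c, cons(cons(e, e), k(c, c))), e), cons(cons(e, e), c)))))   [R7 at 2.2.1.1]
2. cons(e, k(c, cons(cons(c, c), k(cons(k(c, cons(cons(e, e), k(c, c))), e), cons(cons(e, e), c)))))  →  cons(e, k(c, cons(cons(c, c), cons(k(c, cons(cons(e, e), k(c, c))), e))))   [R7 at 2.2.2]
3. cons(e, k(c, cons(cons(c, c), cons(k(c, cons(cons(e, e), k(c, c))), e))))  →  cons(e, cons(c, k(c, cons(cons(e, e), k(c, c)))))   [R3 at 2]
4. cons(e, cons(c, k(c, cons(cons(e, e), k(c, c)))))  →  cons(e, cons(c, k(c, cons(cons(e, e), c))))   [R6 at 2.2.2.2]
5. cons(e, cons(c, k(c, cons(cons(e, e), c))))  →  cons(e, cons(c, c))   [R7 at 2.2]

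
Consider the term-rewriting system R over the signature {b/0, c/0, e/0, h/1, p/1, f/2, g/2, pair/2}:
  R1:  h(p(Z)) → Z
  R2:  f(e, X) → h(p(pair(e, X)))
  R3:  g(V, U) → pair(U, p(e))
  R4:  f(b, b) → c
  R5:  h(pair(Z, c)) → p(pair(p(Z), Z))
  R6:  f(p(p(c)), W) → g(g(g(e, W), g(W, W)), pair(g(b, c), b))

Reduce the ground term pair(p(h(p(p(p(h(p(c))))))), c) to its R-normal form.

pair(p(p(p(c))), c)

1. pair(p(h(p(p(p(h(p(c))))))), c)  →  pair(p(p(p(h(p(c))))), c)   [R1 at 1.1]
2. pair(p(p(p(h(p(c))))), c)  →  pair(p(p(p(c))), c)   [R1 at 1.1.1.1]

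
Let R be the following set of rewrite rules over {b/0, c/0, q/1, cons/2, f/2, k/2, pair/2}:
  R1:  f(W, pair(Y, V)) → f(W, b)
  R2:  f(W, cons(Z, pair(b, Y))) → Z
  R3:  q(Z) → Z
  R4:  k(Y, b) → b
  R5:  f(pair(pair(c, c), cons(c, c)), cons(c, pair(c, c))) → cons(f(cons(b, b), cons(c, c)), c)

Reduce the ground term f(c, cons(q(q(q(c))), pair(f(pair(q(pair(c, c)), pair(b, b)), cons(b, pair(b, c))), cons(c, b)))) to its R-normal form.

1. f(c, cons(q(q(q(c))), pair(f(pair(q(pair(c, c)), pair(b, b)), cons(b, pair(b, c))), cons(c, b))))  →  f(c, cons(q(q(c)), pair(f(pair(q(pair(c, c)), pair(b, b)), cons(b, pair(b, c))), cons(c, b))))   [R3 at 2.1]
2. f(c, cons(q(q(c)), pair(f(pair(q(pair(c, c)), pair(b, b)), cons(b, pair(b, c))), cons(c, b))))  →  f(c, cons(q(c), pair(f(pair(q(pair(c, c)), pair(b, b)), cons(b, pair(b, c))), cons(c, b))))   [R3 at 2.1]
3. f(c, cons(q(c), pair(f(pair(q(pair(c, c)), pair(b, b)), cons(b, pair(b, c))), cons(c, b))))  →  f(c, cons(c, pair(f(pair(q(pair(c, c)), pair(b, b)), cons(b, pair(b, c))), cons(c, b))))   [R3 at 2.1]
4. f(c, cons(c, pair(f(pair(q(pair(c, c)), pair(b, b)), cons(b, pair(b, c))), cons(c, b))))  →  f(c, cons(c, pair(b, cons(c, b))))   [R2 at 2.2.1]
5. f(c, cons(c, pair(b, cons(c, b))))  →  c   [R2 at ε]

c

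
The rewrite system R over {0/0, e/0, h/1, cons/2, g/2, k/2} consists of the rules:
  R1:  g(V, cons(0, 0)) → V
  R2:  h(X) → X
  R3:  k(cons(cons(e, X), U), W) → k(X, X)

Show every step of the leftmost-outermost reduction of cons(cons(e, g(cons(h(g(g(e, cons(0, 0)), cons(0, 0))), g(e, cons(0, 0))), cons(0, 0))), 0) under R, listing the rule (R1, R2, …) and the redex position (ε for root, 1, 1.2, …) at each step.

cons(cons(e, cons(e, e)), 0)

1. cons(cons(e, g(cons(h(g(g(e, cons(0, 0)), cons(0, 0))), g(e, cons(0, 0))), cons(0, 0))), 0)  →  cons(cons(e, cons(h(g(g(e, cons(0, 0)), cons(0, 0))), g(e, cons(0, 0)))), 0)   [R1 at 1.2]
2. cons(cons(e, cons(h(g(g(e, cons(0, 0)), cons(0, 0))), g(e, cons(0, 0)))), 0)  →  cons(cons(e, cons(g(g(e, cons(0, 0)), cons(0, 0)), g(e, cons(0, 0)))), 0)   [R2 at 1.2.1]
3. cons(cons(e, cons(g(g(e, cons(0, 0)), cons(0, 0)), g(e, cons(0, 0)))), 0)  →  cons(cons(e, cons(g(e, cons(0, 0)), g(e, cons(0, 0)))), 0)   [R1 at 1.2.1]
4. cons(cons(e, cons(g(e, cons(0, 0)), g(e, cons(0, 0)))), 0)  →  cons(cons(e, cons(e, g(e, cons(0, 0)))), 0)   [R1 at 1.2.1]
5. cons(cons(e, cons(e, g(e, cons(0, 0)))), 0)  →  cons(cons(e, cons(e, e)), 0)   [R1 at 1.2.2]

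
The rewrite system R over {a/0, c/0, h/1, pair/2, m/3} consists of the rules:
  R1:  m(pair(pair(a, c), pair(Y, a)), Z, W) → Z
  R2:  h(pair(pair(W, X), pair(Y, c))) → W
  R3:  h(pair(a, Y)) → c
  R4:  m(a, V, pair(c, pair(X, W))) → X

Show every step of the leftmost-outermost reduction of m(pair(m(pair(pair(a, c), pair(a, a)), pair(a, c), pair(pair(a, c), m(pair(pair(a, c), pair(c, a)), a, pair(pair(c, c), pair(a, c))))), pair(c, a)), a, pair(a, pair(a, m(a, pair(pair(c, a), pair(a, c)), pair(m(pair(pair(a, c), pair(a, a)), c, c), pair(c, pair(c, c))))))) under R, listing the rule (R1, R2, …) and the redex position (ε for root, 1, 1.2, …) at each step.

a

1. m(pair(m(pair(pair(a, c), pair(a, a)), pair(a, c), pair(pair(a, c), m(pair(pair(a, c), pair(c, a)), a, pair(pair(c, c), pair(a, c))))), pair(c, a)), a, pair(a, pair(a, m(a, pair(pair(c, a), pair(a, c)), pair(m(pair(pair(a, c), pair(a, a)), c, c), pair(c, pair(c, c)))))))  →  m(pair(pair(a, c), pair(c, a)), a, pair(a, pair(a, m(a, pair(pair(c, a), pair(a, c)), pair(m(pair(pair(a, c), pair(a, a)), c, c), pair(c, pair(c, c)))))))   [R1 at 1.1]
2. m(pair(pair(a, c), pair(c, a)), a, pair(a, pair(a, m(a, pair(pair(c, a), pair(a, c)), pair(m(pair(pair(a, c), pair(a, a)), c, c), pair(c, pair(c, c)))))))  →  a   [R1 at ε]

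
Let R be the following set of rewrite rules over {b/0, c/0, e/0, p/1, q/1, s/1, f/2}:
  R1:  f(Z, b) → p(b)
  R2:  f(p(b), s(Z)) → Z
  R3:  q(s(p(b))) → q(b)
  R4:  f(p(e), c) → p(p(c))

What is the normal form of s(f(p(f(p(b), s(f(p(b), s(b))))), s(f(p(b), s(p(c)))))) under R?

s(p(c))

1. s(f(p(f(p(b), s(f(p(b), s(b))))), s(f(p(b), s(p(c))))))  →  s(f(p(f(p(b), s(b))), s(f(p(b), s(p(c))))))   [R2 at 1.1.1]
2. s(f(p(f(p(b), s(b))), s(f(p(b), s(p(c))))))  →  s(f(p(b), s(f(p(b), s(p(c))))))   [R2 at 1.1.1]
3. s(f(p(b), s(f(p(b), s(p(c))))))  →  s(f(p(b), s(p(c))))   [R2 at 1]
4. s(f(p(b), s(p(c))))  →  s(p(c))   [R2 at 1]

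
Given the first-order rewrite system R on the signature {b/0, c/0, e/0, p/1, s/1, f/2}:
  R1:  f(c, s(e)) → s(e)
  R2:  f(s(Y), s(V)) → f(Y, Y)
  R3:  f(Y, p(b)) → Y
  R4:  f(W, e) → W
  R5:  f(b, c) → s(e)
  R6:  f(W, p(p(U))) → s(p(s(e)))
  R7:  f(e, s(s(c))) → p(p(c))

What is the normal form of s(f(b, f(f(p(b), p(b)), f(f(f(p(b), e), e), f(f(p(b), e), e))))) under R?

1. s(f(b, f(f(p(b), p(b)), f(f(f(p(b), e), e), f(f(p(b), e), e)))))  →  s(f(b, f(p(b), f(f(f(p(b), e), e), f(f(p(b), e), e)))))   [R3 at 1.2.1]
2. s(f(b, f(p(b), f(f(f(p(b), e), e), f(f(p(b), e), e)))))  →  s(f(b, f(p(b), f(f(p(b), e), f(f(p(b), e), e)))))   [R4 at 1.2.2.1]
3. s(f(b, f(p(b), f(f(p(b), e), f(f(p(b), e), e)))))  →  s(f(b, f(p(b), f(p(b), f(f(p(b), e), e)))))   [R4 at 1.2.2.1]
4. s(f(b, f(p(b), f(p(b), f(f(p(b), e), e)))))  →  s(f(b, f(p(b), f(p(b), f(p(b), e)))))   [R4 at 1.2.2.2]
5. s(f(b, f(p(b), f(p(b), f(p(b), e)))))  →  s(f(b, f(p(b), f(p(b), p(b)))))   [R4 at 1.2.2.2]
6. s(f(b, f(p(b), f(p(b), p(b)))))  →  s(f(b, f(p(b), p(b))))   [R3 at 1.2.2]
7. s(f(b, f(p(b), p(b))))  →  s(f(b, p(b)))   [R3 at 1.2]
8. s(f(b, p(b)))  →  s(b)   [R3 at 1]

s(b)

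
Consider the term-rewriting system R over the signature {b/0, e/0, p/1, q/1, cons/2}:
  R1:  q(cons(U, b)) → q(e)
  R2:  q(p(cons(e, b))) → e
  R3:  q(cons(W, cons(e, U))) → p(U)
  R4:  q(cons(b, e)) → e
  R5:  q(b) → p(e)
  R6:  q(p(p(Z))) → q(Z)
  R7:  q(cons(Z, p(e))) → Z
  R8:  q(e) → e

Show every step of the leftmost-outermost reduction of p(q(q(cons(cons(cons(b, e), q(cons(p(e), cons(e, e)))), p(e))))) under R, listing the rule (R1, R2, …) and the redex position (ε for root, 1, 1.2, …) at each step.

1. p(q(q(cons(cons(cons(b, e), q(cons(p(e), cons(e, e)))), p(e)))))  →  p(q(cons(cons(b, e), q(cons(p(e), cons(e, e))))))   [R7 at 1.1]
2. p(q(cons(cons(b, e), q(cons(p(e), cons(e, e))))))  →  p(q(cons(cons(b, e), p(e))))   [R3 at 1.1.2]
3. p(q(cons(cons(b, e), p(e))))  →  p(cons(b, e))   [R7 at 1]

p(cons(b, e))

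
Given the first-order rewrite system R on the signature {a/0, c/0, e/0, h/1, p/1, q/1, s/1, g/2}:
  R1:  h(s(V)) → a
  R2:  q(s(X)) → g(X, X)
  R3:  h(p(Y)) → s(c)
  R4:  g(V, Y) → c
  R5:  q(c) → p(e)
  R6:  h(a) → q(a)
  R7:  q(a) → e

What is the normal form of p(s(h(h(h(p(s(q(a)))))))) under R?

1. p(s(h(h(h(p(s(q(a))))))))  →  p(s(h(h(s(c)))))   [R3 at 1.1.1.1]
2. p(s(h(h(s(c)))))  →  p(s(h(a)))   [R1 at 1.1.1]
3. p(s(h(a)))  →  p(s(q(a)))   [R6 at 1.1]
4. p(s(q(a)))  →  p(s(e))   [R7 at 1.1]

p(s(e))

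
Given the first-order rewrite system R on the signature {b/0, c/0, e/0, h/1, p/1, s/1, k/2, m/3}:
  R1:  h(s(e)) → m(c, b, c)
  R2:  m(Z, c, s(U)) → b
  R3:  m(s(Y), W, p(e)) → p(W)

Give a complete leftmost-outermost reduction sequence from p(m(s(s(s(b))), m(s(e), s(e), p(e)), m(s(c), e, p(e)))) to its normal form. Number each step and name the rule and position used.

1. p(m(s(s(s(b))), m(s(e), s(e), p(e)), m(s(c), e, p(e))))  →  p(m(s(s(s(b))), p(s(e)), m(s(c), e, p(e))))   [R3 at 1.2]
2. p(m(s(s(s(b))), p(s(e)), m(s(c), e, p(e))))  →  p(m(s(s(s(b))), p(s(e)), p(e)))   [R3 at 1.3]
3. p(m(s(s(s(b))), p(s(e)), p(e)))  →  p(p(p(s(e))))   [R3 at 1]

p(p(p(s(e))))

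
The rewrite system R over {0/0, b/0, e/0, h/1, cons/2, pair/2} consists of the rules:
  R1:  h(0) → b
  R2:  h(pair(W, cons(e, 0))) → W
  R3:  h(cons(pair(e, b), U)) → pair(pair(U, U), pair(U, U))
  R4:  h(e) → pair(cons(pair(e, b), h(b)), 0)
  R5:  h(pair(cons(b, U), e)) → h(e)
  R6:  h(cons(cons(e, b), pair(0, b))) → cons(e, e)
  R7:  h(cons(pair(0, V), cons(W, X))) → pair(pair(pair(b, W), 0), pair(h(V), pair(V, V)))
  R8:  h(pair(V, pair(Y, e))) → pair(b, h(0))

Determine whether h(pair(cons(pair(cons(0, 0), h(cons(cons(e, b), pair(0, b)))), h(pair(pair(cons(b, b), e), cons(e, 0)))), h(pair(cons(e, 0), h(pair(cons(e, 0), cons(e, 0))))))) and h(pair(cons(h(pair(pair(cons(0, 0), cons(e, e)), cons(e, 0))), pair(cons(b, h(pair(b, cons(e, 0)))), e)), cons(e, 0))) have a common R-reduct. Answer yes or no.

Reduce t₁ = h(pair(cons(pair(cons(0, 0), h(cons(cons(e, b), pair(0, b)))), h(pair(pair(cons(b, b), e), cons(e, 0)))), h(pair(cons(e, 0), h(pair(cons(e, 0), cons(e, 0))))))):
1. h(pair(cons(pair(cons(0, 0), h(cons(cons(e, b), pair(0, b)))), h(pair(pair(cons(b, b), e), cons(e, 0)))), h(pair(cons(e, 0), h(pair(cons(e, 0), cons(e, 0)))))))  →  h(pair(cons(pair(cons(0, 0), cons(e, e)), h(pair(pair(cons(b, b), e), cons(e, 0)))), h(pair(cons(e, 0), h(pair(cons(e, 0), cons(e, 0)))))))   [R6 at 1.1.1.2]
2. h(pair(cons(pair(cons(0, 0), cons(e, e)), h(pair(pair(cons(b, b), e), cons(e, 0)))), h(pair(cons(e, 0), h(pair(cons(e, 0), cons(e, 0)))))))  →  h(pair(cons(pair(cons(0, 0), cons(e, e)), pair(cons(b, b), e)), h(pair(cons(e, 0), h(pair(cons(e, 0), cons(e, 0)))))))   [R2 at 1.1.2]
3. h(pair(cons(pair(cons(0, 0), cons(e, e)), pair(cons(b, b), e)), h(pair(cons(e, 0), h(pair(cons(e, 0), cons(e, 0)))))))  →  h(pair(cons(pair(cons(0, 0), cons(e, e)), pair(cons(b, b), e)), h(pair(cons(e, 0), cons(e, 0)))))   [R2 at 1.2.1.2]
4. h(pair(cons(pair(cons(0, 0), cons(e, e)), pair(cons(b, b), e)), h(pair(cons(e, 0), cons(e, 0)))))  →  h(pair(cons(pair(cons(0, 0), cons(e, e)), pair(cons(b, b), e)), cons(e, 0)))   [R2 at 1.2]
5. h(pair(cons(pair(cons(0, 0), cons(e, e)), pair(cons(b, b), e)), cons(e, 0)))  →  cons(pair(cons(0, 0), cons(e, e)), pair(cons(b, b), e))   [R2 at ε]

Reduce t₂ = h(pair(cons(h(pair(pair(cons(0, 0), cons(e, e)), cons(e, 0))), pair(cons(b, h(pair(b, cons(e, 0)))), e)), cons(e, 0))):
1. h(pair(cons(h(pair(pair(cons(0, 0), cons(e, e)), cons(e, 0))), pair(cons(b, h(pair(b, cons(e, 0)))), e)), cons(e, 0)))  →  cons(h(pair(pair(cons(0, 0), cons(e, e)), cons(e, 0))), pair(cons(b, h(pair(b, cons(e, 0)))), e))   [R2 at ε]
2. cons(h(pair(pair(cons(0, 0), cons(e, e)), cons(e, 0))), pair(cons(b, h(pair(b, cons(e, 0)))), e))  →  cons(pair(cons(0, 0), cons(e, e)), pair(cons(b, h(pair(b, cons(e, 0)))), e))   [R2 at 1]
3. cons(pair(cons(0, 0), cons(e, e)), pair(cons(b, h(pair(b, cons(e, 0)))), e))  →  cons(pair(cons(0, 0), cons(e, e)), pair(cons(b, b), e))   [R2 at 2.1.2]

yes — NF(t₁) = cons(pair(cons(0, 0), cons(e, e)), pair(cons(b, b), e)), NF(t₂) = cons(pair(cons(0, 0), cons(e, e)), pair(cons(b, b), e))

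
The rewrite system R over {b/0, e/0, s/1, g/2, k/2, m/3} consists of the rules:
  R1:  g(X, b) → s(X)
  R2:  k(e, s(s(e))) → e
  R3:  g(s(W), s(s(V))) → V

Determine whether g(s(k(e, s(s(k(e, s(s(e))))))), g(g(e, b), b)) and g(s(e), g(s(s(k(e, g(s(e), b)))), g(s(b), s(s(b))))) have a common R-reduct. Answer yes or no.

no — NF(t₁) = e, NF(t₂) = s(e)

Reduce t₁ = g(s(k(e, s(s(k(e, s(s(e))))))), g(g(e, b), b)):
1. g(s(k(e, s(s(k(e, s(s(e))))))), g(g(e, b), b))  →  g(s(k(e, s(s(e)))), g(g(e, b), b))   [R2 at 1.1.2.1.1]
2. g(s(k(e, s(s(e)))), g(g(e, b), b))  →  g(s(e), g(g(e, b), b))   [R2 at 1.1]
3. g(s(e), g(g(e, b), b))  →  g(s(e), s(g(e, b)))   [R1 at 2]
4. g(s(e), s(g(e, b)))  →  g(s(e), s(s(e)))   [R1 at 2.1]
5. g(s(e), s(s(e)))  →  e   [R3 at ε]

Reduce t₂ = g(s(e), g(s(s(k(e, g(s(e), b)))), g(s(b), s(s(b))))):
1. g(s(e), g(s(s(k(e, g(s(e), b)))), g(s(b), s(s(b)))))  →  g(s(e), g(s(s(k(e, s(s(e))))), g(s(b), s(s(b)))))   [R1 at 2.1.1.1.2]
2. g(s(e), g(s(s(k(e, s(s(e))))), g(s(b), s(s(b)))))  →  g(s(e), g(s(s(e)), g(s(b), s(s(b)))))   [R2 at 2.1.1.1]
3. g(s(e), g(s(s(e)), g(s(b), s(s(b)))))  →  g(s(e), g(s(s(e)), b))   [R3 at 2.2]
4. g(s(e), g(s(s(e)), b))  →  g(s(e), s(s(s(e))))   [R1 at 2]
5. g(s(e), s(s(s(e))))  →  s(e)   [R3 at ε]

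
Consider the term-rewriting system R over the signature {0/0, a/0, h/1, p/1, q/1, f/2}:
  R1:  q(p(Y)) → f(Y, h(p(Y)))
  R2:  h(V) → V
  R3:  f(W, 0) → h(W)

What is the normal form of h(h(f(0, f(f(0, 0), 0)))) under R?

1. h(h(f(0, f(f(0, 0), 0))))  →  h(f(0, f(f(0, 0), 0)))   [R2 at ε]
2. h(f(0, f(f(0, 0), 0)))  →  f(0, f(f(0, 0), 0))   [R2 at ε]
3. f(0, f(f(0, 0), 0))  →  f(0, h(f(0, 0)))   [R3 at 2]
4. f(0, h(f(0, 0)))  →  f(0, f(0, 0))   [R2 at 2]
5. f(0, f(0, 0))  →  f(0, h(0))   [R3 at 2]
6. f(0, h(0))  →  f(0, 0)   [R2 at 2]
7. f(0, 0)  →  h(0)   [R3 at ε]
8. h(0)  →  0   [R2 at ε]

0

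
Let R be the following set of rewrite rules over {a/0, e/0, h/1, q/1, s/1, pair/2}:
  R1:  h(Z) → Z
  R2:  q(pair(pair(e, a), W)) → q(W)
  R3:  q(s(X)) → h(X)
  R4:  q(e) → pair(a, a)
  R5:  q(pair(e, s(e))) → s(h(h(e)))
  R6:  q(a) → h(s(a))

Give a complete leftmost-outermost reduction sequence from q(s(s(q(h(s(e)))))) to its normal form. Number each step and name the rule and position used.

1. q(s(s(q(h(s(e))))))  →  h(s(q(h(s(e)))))   [R3 at ε]
2. h(s(q(h(s(e)))))  →  s(q(h(s(e))))   [R1 at ε]
3. s(q(h(s(e))))  →  s(q(s(e)))   [R1 at 1.1]
4. s(q(s(e)))  →  s(h(e))   [R3 at 1]
5. s(h(e))  →  s(e)   [R1 at 1]

s(e)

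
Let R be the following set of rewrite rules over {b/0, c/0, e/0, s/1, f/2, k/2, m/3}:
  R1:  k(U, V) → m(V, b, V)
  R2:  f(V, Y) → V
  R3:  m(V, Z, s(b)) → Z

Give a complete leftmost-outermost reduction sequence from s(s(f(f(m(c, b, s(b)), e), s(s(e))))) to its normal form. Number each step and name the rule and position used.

s(s(b))

1. s(s(f(f(m(c, b, s(b)), e), s(s(e)))))  →  s(s(f(m(c, b, s(b)), e)))   [R2 at 1.1]
2. s(s(f(m(c, b, s(b)), e)))  →  s(s(m(c, b, s(b))))   [R2 at 1.1]
3. s(s(m(c, b, s(b))))  →  s(s(b))   [R3 at 1.1]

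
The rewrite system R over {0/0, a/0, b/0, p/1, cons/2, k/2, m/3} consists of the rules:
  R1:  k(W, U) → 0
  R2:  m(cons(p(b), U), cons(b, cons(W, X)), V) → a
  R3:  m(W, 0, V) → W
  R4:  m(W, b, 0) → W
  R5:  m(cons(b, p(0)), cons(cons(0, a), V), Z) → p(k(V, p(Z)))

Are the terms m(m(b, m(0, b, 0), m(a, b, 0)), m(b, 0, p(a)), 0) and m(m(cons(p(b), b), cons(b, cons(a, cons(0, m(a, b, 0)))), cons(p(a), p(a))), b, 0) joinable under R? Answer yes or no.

no — NF(t₁) = b, NF(t₂) = a

Reduce t₁ = m(m(b, m(0, b, 0), m(a, b, 0)), m(b, 0, p(a)), 0):
1. m(m(b, m(0, b, 0), m(a, b, 0)), m(b, 0, p(a)), 0)  →  m(m(b, 0, m(a, b, 0)), m(b, 0, p(a)), 0)   [R4 at 1.2]
2. m(m(b, 0, m(a, b, 0)), m(b, 0, p(a)), 0)  →  m(b, m(b, 0, p(a)), 0)   [R3 at 1]
3. m(b, m(b, 0, p(a)), 0)  →  m(b, b, 0)   [R3 at 2]
4. m(b, b, 0)  →  b   [R4 at ε]

Reduce t₂ = m(m(cons(p(b), b), cons(b, cons(a, cons(0, m(a, b, 0)))), cons(p(a), p(a))), b, 0):
1. m(m(cons(p(b), b), cons(b, cons(a, cons(0, m(a, b, 0)))), cons(p(a), p(a))), b, 0)  →  m(cons(p(b), b), cons(b, cons(a, cons(0, m(a, b, 0)))), cons(p(a), p(a)))   [R4 at ε]
2. m(cons(p(b), b), cons(b, cons(a, cons(0, m(a, b, 0)))), cons(p(a), p(a)))  →  a   [R2 at ε]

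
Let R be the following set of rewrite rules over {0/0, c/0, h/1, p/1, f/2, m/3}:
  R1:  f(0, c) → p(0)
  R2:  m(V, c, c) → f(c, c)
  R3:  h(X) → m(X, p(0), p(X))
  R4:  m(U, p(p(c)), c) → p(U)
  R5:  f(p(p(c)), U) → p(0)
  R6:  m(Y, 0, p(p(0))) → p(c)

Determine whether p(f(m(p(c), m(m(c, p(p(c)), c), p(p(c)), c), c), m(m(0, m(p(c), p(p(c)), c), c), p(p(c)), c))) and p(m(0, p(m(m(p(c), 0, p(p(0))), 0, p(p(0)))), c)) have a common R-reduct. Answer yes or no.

Reduce t₁ = p(f(m(p(c), m(m(c, p(p(c)), c), p(p(c)), c), c), m(m(0, m(p(c), p(p(c)), c), c), p(p(c)), c))):
1. p(f(m(p(c), m(m(c, p(p(c)), c), p(p(c)), c), c), m(m(0, m(p(c), p(p(c)), c), c), p(p(c)), c)))  →  p(f(m(p(c), p(m(c, p(p(c)), c)), c), m(m(0, m(p(c), p(p(c)), c), c), p(p(c)), c)))   [R4 at 1.1.2]
2. p(f(m(p(c), p(m(c, p(p(c)), c)), c), m(m(0, m(p(c), p(p(c)), c), c), p(p(c)), c)))  →  p(f(m(p(c), p(p(c)), c), m(m(0, m(p(c), p(p(c)), c), c), p(p(c)), c)))   [R4 at 1.1.2.1]
3. p(f(m(p(c), p(p(c)), c), m(m(0, m(p(c), p(p(c)), c), c), p(p(c)), c)))  →  p(f(p(p(c)), m(m(0, m(p(c), p(p(c)), c), c), p(p(c)), c)))   [R4 at 1.1]
4. p(f(p(p(c)), m(m(0, m(p(c), p(p(c)), c), c), p(p(c)), c)))  →  p(p(0))   [R5 at 1]

Reduce t₂ = p(m(0, p(m(m(p(c), 0, p(p(0))), 0, p(p(0)))), c)):
1. p(m(0, p(m(m(p(c), 0, p(p(0))), 0, p(p(0)))), c))  →  p(m(0, p(p(c)), c))   [R6 at 1.2.1]
2. p(m(0, p(p(c)), c))  →  p(p(0))   [R4 at 1]

yes — NF(t₁) = p(p(0)), NF(t₂) = p(p(0))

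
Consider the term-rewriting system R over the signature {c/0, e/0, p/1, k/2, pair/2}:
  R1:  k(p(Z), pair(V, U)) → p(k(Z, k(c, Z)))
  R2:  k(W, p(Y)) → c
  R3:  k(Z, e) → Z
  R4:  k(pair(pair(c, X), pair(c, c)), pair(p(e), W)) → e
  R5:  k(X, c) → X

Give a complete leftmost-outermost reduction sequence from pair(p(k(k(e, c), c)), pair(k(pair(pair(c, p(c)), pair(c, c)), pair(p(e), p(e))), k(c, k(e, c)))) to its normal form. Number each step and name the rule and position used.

1. pair(p(k(k(e, c), c)), pair(k(pair(pair(c, p(c)), pair(c, c)), pair(p(e), p(e))), k(c, k(e, c))))  →  pair(p(k(e, c)), pair(k(pair(pair(c, p(c)), pair(c, c)), pair(p(e), p(e))), k(c, k(e, c))))   [R5 at 1.1]
2. pair(p(k(e, c)), pair(k(pair(pair(c, p(c)), pair(c, c)), pair(p(e), p(e))), k(c, k(e, c))))  →  pair(p(e), pair(k(pair(pair(c, p(c)), pair(c, c)), pair(p(e), p(e))), k(c, k(e, c))))   [R5 at 1.1]
3. pair(p(e), pair(k(pair(pair(c, p(c)), pair(c, c)), pair(p(e), p(e))), k(c, k(e, c))))  →  pair(p(e), pair(e, k(c, k(e, c))))   [R4 at 2.1]
4. pair(p(e), pair(e, k(c, k(e, c))))  →  pair(p(e), pair(e, k(c, e)))   [R5 at 2.2.2]
5. pair(p(e), pair(e, k(c, e)))  →  pair(p(e), pair(e, c))   [R3 at 2.2]

pair(p(e), pair(e, c))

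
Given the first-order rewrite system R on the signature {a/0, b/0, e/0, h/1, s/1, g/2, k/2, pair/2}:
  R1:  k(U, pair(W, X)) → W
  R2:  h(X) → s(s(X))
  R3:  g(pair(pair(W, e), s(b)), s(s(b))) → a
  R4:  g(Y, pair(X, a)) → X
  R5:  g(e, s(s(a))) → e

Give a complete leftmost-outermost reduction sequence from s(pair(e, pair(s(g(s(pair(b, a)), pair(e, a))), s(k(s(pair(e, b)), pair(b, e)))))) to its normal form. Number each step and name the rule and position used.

1. s(pair(e, pair(s(g(s(pair(b, a)), pair(e, a))), s(k(s(pair(e, b)), pair(b, e))))))  →  s(pair(e, pair(s(e), s(k(s(pair(e, b)), pair(b, e))))))   [R4 at 1.2.1.1]
2. s(pair(e, pair(s(e), s(k(s(pair(e, b)), pair(b, e))))))  →  s(pair(e, pair(s(e), s(b))))   [R1 at 1.2.2.1]

s(pair(e, pair(s(e), s(b))))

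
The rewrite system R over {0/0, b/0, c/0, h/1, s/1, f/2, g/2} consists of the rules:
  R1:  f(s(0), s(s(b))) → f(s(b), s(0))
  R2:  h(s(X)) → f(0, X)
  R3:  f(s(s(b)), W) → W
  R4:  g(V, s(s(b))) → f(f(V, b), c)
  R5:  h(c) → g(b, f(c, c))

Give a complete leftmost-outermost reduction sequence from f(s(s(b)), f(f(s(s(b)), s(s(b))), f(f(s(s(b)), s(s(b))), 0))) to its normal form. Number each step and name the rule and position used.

1. f(s(s(b)), f(f(s(s(b)), s(s(b))), f(f(s(s(b)), s(s(b))), 0)))  →  f(f(s(s(b)), s(s(b))), f(f(s(s(b)), s(s(b))), 0))   [R3 at ε]
2. f(f(s(s(b)), s(s(b))), f(f(s(s(b)), s(s(b))), 0))  →  f(s(s(b)), f(f(s(s(b)), s(s(b))), 0))   [R3 at 1]
3. f(s(s(b)), f(f(s(s(b)), s(s(b))), 0))  →  f(f(s(s(b)), s(s(b))), 0)   [R3 at ε]
4. f(f(s(s(b)), s(s(b))), 0)  →  f(s(s(b)), 0)   [R3 at 1]
5. f(s(s(b)), 0)  →  0   [R3 at ε]

0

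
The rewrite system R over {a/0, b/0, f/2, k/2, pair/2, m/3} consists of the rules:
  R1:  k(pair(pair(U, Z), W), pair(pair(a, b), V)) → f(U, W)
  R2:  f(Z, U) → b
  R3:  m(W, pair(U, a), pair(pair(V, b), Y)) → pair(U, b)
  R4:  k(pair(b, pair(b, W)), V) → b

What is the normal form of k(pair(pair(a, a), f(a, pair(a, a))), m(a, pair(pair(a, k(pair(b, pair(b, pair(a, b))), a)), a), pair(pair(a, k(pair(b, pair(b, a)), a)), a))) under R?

b

1. k(pair(pair(a, a), f(a, pair(a, a))), m(a, pair(pair(a, k(pair(b, pair(b, pair(a, b))), a)), a), pair(pair(a, k(pair(b, pair(b, a)), a)), a)))  →  k(pair(pair(a, a), b), m(a, pair(pair(a, k(pair(b, pair(b, pair(a, b))), a)), a), pair(pair(a, k(pair(b, pair(b, a)), a)), a)))   [R2 at 1.2]
2. k(pair(pair(a, a), b), m(a, pair(pair(a, k(pair(b, pair(b, pair(a, b))), a)), a), pair(pair(a, k(pair(b, pair(b, a)), a)), a)))  →  k(pair(pair(a, a), b), m(a, pair(pair(a, b), a), pair(pair(a, k(pair(b, pair(b, a)), a)), a)))   [R4 at 2.2.1.2]
3. k(pair(pair(a, a), b), m(a, pair(pair(a, b), a), pair(pair(a, k(pair(b, pair(b, a)), a)), a)))  →  k(pair(pair(a, a), b), m(a, pair(pair(a, b), a), pair(pair(a, b), a)))   [R4 at 2.3.1.2]
4. k(pair(pair(a, a), b), m(a, pair(pair(a, b), a), pair(pair(a, b), a)))  →  k(pair(pair(a, a), b), pair(pair(a, b), b))   [R3 at 2]
5. k(pair(pair(a, a), b), pair(pair(a, b), b))  →  f(a, b)   [R1 at ε]
6. f(a, b)  →  b   [R2 at ε]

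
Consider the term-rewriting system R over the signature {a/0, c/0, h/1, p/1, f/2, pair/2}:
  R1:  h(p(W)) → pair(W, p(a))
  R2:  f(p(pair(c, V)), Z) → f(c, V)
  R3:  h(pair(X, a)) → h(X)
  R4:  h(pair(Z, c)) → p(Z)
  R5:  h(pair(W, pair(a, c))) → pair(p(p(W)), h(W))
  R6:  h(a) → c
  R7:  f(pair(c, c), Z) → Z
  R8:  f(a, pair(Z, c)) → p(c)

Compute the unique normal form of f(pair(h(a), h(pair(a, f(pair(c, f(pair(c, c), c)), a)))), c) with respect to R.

c

1. f(pair(h(a), h(pair(a, f(pair(c, f(pair(c, c), c)), a)))), c)  →  f(pair(c, h(pair(a, f(pair(c, f(pair(c, c), c)), a)))), c)   [R6 at 1.1]
2. f(pair(c, h(pair(a, f(pair(c, f(pair(c, c), c)), a)))), c)  →  f(pair(c, h(pair(a, f(pair(c, c), a)))), c)   [R7 at 1.2.1.2.1.2]
3. f(pair(c, h(pair(a, f(pair(c, c), a)))), c)  →  f(pair(c, h(pair(a, a))), c)   [R7 at 1.2.1.2]
4. f(pair(c, h(pair(a, a))), c)  →  f(pair(c, h(a)), c)   [R3 at 1.2]
5. f(pair(c, h(a)), c)  →  f(pair(c, c), c)   [R6 at 1.2]
6. f(pair(c, c), c)  →  c   [R7 at ε]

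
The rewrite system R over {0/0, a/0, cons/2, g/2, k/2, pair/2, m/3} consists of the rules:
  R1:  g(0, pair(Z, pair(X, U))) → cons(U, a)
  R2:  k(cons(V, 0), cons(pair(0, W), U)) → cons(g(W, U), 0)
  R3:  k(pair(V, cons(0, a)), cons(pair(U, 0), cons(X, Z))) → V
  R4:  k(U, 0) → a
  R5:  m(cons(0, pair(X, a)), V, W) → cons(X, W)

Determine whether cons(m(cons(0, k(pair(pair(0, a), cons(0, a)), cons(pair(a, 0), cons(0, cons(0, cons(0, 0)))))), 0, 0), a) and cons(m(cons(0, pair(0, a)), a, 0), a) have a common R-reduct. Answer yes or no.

Reduce t₁ = cons(m(cons(0, k(pair(pair(0, a), cons(0, a)), cons(pair(a, 0), cons(0, cons(0, cons(0, 0)))))), 0, 0), a):
1. cons(m(cons(0, k(pair(pair(0, a), cons(0, a)), cons(pair(a, 0), cons(0, cons(0, cons(0, 0)))))), 0, 0), a)  →  cons(m(cons(0, pair(0, a)), 0, 0), a)   [R3 at 1.1.2]
2. cons(m(cons(0, pair(0, a)), 0, 0), a)  →  cons(cons(0, 0), a)   [R5 at 1]

Reduce t₂ = cons(m(cons(0, pair(0, a)), a, 0), a):
1. cons(m(cons(0, pair(0, a)), a, 0), a)  →  cons(cons(0, 0), a)   [R5 at 1]

yes — NF(t₁) = cons(cons(0, 0), a), NF(t₂) = cons(cons(0, 0), a)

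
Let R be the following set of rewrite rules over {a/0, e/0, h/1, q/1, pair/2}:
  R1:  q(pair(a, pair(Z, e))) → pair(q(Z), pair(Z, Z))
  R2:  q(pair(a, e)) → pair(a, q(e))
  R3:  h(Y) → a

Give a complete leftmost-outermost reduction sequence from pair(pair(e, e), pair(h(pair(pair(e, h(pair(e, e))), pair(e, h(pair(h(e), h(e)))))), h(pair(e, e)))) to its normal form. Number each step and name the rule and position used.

1. pair(pair(e, e), pair(h(pair(pair(e, h(pair(e, e))), pair(e, h(pair(h(e), h(e)))))), h(pair(e, e))))  →  pair(pair(e, e), pair(a, h(pair(e, e))))   [R3 at 2.1]
2. pair(pair(e, e), pair(a, h(pair(e, e))))  →  pair(pair(e, e), pair(a, a))   [R3 at 2.2]

pair(pair(e, e), pair(a, a))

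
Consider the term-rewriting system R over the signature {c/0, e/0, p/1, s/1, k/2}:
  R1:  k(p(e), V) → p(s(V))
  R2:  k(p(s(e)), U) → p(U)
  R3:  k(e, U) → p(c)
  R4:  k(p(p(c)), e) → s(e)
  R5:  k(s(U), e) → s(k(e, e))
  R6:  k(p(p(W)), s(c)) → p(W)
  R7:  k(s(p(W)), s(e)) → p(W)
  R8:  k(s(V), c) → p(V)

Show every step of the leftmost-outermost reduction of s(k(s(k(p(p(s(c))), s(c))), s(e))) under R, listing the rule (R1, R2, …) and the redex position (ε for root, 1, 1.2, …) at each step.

s(p(s(c)))

1. s(k(s(k(p(p(s(c))), s(c))), s(e)))  →  s(k(s(p(s(c))), s(e)))   [R6 at 1.1.1]
2. s(k(s(p(s(c))), s(e)))  →  s(p(s(c)))   [R7 at 1]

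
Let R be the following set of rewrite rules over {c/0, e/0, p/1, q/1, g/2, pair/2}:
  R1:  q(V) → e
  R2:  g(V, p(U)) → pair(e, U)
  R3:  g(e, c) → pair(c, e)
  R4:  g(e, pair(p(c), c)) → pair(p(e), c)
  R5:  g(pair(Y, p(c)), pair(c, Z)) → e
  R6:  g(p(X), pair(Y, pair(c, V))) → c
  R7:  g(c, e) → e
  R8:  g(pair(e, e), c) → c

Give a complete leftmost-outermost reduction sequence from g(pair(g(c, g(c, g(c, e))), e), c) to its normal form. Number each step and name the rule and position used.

c

1. g(pair(g(c, g(c, g(c, e))), e), c)  →  g(pair(g(c, g(c, e)), e), c)   [R7 at 1.1.2.2]
2. g(pair(g(c, g(c, e)), e), c)  →  g(pair(g(c, e), e), c)   [R7 at 1.1.2]
3. g(pair(g(c, e), e), c)  →  g(pair(e, e), c)   [R7 at 1.1]
4. g(pair(e, e), c)  →  c   [R8 at ε]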